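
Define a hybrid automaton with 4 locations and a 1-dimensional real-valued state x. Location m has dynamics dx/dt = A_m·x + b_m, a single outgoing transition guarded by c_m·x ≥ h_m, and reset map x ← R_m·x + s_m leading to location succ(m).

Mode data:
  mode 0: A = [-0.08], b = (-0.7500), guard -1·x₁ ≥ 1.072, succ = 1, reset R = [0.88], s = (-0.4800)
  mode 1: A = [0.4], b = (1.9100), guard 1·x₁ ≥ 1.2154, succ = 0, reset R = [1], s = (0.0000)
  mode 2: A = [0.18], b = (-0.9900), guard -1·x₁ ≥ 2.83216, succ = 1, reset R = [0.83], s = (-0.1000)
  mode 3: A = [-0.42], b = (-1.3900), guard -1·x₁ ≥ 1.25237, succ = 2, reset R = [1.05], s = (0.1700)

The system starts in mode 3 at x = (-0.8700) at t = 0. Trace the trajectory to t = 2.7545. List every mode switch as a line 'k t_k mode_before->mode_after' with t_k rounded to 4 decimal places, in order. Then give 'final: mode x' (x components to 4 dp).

1 0.4059 3->2
2 1.6629 2->1
final: 1 -1.1781

Mode 3: guard c·x = 1.2524 hit at Δt = 0.4059 (t = 0.4059), x⁻ = (-1.2524) → reset → x⁺ = (-1.1450), jump to mode 2
Mode 2: guard c·x = 2.8322 hit at Δt = 1.2570 (t = 1.6629), x⁻ = (-2.8322) → reset → x⁺ = (-2.4507), jump to mode 1
Mode 1: flow for 1.0916 to horizon, guard not reached → x = (-1.1781)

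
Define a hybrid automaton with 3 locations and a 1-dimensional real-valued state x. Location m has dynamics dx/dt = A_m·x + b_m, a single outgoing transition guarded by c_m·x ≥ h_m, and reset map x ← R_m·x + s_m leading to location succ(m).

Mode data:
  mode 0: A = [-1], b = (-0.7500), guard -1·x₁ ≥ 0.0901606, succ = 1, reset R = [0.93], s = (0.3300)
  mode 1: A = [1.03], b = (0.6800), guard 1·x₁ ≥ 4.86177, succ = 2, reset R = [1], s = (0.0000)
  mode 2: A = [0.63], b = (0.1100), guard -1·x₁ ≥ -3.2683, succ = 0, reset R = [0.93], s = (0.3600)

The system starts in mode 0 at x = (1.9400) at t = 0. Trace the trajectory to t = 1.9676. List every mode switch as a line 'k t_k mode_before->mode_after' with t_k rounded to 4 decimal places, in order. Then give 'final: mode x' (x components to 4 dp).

Mode 0: guard c·x = 0.0902 hit at Δt = 1.4053 (t = 1.4053), x⁻ = (-0.0902) → reset → x⁺ = (0.2462), jump to mode 1
Mode 1: flow for 0.5623 to horizon, guard not reached → x = (0.9572)

1 1.4053 0->1
final: 1 0.9572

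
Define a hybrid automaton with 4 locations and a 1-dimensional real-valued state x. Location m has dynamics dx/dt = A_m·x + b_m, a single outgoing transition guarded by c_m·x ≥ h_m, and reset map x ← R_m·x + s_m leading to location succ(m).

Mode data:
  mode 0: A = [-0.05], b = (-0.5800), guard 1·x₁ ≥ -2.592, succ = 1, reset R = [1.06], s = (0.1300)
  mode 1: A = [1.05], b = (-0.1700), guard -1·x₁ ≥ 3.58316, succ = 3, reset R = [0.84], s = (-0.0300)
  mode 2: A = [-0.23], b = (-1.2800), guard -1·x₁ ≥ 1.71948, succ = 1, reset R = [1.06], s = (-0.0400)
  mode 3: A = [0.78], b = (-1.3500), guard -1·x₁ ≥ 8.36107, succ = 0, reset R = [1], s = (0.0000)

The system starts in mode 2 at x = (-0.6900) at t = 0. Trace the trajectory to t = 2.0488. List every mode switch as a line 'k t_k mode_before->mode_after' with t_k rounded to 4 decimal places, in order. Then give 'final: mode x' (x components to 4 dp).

1 1.0313 2->1
2 1.6171 1->3
final: 3 -4.9498

Mode 2: guard c·x = 1.7195 hit at Δt = 1.0313 (t = 1.0313), x⁻ = (-1.7195) → reset → x⁺ = (-1.8626), jump to mode 1
Mode 1: guard c·x = 3.5832 hit at Δt = 0.5858 (t = 1.6171), x⁻ = (-3.5832) → reset → x⁺ = (-3.0399), jump to mode 3
Mode 3: flow for 0.4317 to horizon, guard not reached → x = (-4.9498)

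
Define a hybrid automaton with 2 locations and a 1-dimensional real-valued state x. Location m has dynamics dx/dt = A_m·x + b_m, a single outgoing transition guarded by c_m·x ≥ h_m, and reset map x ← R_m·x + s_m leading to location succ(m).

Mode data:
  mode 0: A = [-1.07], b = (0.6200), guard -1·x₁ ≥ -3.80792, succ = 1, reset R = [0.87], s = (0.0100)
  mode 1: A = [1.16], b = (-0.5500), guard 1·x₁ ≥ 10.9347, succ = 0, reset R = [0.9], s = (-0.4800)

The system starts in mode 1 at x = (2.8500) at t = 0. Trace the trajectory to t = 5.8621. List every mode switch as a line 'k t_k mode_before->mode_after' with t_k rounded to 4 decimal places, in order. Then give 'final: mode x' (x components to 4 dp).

1 1.2778 1->0
2 2.2130 0->1
3 3.3343 1->0
4 4.2695 0->1
5 5.3909 1->0
final: 0 5.8834

Mode 1: guard c·x = 10.9347 hit at Δt = 1.2778 (t = 1.2778), x⁻ = (10.9347) → reset → x⁺ = (9.3612), jump to mode 0
Mode 0: guard c·x = -3.8079 hit at Δt = 0.9352 (t = 2.2130), x⁻ = (3.8079) → reset → x⁺ = (3.3229), jump to mode 1
Mode 1: guard c·x = 10.9347 hit at Δt = 1.1213 (t = 3.3343), x⁻ = (10.9347) → reset → x⁺ = (9.3612), jump to mode 0
Mode 0: guard c·x = -3.8079 hit at Δt = 0.9352 (t = 4.2695), x⁻ = (3.8079) → reset → x⁺ = (3.3229), jump to mode 1
Mode 1: guard c·x = 10.9347 hit at Δt = 1.1213 (t = 5.3909), x⁻ = (10.9347) → reset → x⁺ = (9.3612), jump to mode 0
Mode 0: flow for 0.4712 to horizon, guard not reached → x = (5.8834)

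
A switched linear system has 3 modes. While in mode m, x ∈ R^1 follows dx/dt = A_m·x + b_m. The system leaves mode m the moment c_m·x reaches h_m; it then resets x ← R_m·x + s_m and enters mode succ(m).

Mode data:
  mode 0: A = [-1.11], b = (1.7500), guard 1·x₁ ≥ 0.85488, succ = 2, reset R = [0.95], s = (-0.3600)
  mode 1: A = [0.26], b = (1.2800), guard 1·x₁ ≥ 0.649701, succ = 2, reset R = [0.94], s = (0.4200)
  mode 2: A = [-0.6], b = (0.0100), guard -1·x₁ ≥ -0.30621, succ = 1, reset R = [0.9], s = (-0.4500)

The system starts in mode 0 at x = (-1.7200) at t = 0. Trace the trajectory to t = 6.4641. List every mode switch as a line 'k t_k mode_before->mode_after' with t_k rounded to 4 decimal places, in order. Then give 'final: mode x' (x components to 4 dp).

Mode 0: guard c·x = 0.8549 hit at Δt = 1.3685 (t = 1.3685), x⁻ = (0.8549) → reset → x⁺ = (0.4521), jump to mode 2
Mode 2: guard c·x = -0.3062 hit at Δt = 0.6802 (t = 2.0487), x⁻ = (0.3062) → reset → x⁺ = (-0.1744), jump to mode 1
Mode 1: guard c·x = 0.6497 hit at Δt = 0.6155 (t = 2.6642), x⁻ = (0.6497) → reset → x⁺ = (1.0307), jump to mode 2
Mode 2: guard c·x = -0.3062 hit at Δt = 2.0890 (t = 4.7532), x⁻ = (0.3062) → reset → x⁺ = (-0.1744), jump to mode 1
Mode 1: guard c·x = 0.6497 hit at Δt = 0.6155 (t = 5.3687), x⁻ = (0.6497) → reset → x⁺ = (1.0307), jump to mode 2
Mode 2: flow for 1.0954 to horizon, guard not reached → x = (0.5422)

1 1.3685 0->2
2 2.0487 2->1
3 2.6642 1->2
4 4.7532 2->1
5 5.3687 1->2
final: 2 0.5422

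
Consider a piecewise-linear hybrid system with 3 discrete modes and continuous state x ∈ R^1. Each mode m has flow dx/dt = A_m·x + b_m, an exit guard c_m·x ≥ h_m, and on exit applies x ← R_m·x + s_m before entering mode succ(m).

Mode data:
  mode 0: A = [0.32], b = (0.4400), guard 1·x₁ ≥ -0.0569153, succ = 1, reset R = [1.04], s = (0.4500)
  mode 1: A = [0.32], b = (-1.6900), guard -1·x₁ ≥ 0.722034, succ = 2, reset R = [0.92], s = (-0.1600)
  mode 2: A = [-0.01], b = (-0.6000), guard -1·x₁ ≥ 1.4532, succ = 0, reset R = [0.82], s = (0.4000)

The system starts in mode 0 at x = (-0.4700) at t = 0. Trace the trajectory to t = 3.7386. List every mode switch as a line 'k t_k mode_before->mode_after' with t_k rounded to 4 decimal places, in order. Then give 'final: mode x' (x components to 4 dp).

Mode 0: guard c·x = -0.0569 hit at Δt = 1.1750 (t = 1.1750), x⁻ = (-0.0569) → reset → x⁺ = (0.3908), jump to mode 1
Mode 1: guard c·x = 0.7220 hit at Δt = 0.6407 (t = 1.8157), x⁻ = (-0.7220) → reset → x⁺ = (-0.8243), jump to mode 2
Mode 2: guard c·x = 1.4532 hit at Δt = 1.0685 (t = 2.8842), x⁻ = (-1.4532) → reset → x⁺ = (-0.7916), jump to mode 0
Mode 0: flow for 0.8544 to horizon, guard not reached → x = (-0.6082)

1 1.1750 0->1
2 1.8157 1->2
3 2.8842 2->0
final: 0 -0.6082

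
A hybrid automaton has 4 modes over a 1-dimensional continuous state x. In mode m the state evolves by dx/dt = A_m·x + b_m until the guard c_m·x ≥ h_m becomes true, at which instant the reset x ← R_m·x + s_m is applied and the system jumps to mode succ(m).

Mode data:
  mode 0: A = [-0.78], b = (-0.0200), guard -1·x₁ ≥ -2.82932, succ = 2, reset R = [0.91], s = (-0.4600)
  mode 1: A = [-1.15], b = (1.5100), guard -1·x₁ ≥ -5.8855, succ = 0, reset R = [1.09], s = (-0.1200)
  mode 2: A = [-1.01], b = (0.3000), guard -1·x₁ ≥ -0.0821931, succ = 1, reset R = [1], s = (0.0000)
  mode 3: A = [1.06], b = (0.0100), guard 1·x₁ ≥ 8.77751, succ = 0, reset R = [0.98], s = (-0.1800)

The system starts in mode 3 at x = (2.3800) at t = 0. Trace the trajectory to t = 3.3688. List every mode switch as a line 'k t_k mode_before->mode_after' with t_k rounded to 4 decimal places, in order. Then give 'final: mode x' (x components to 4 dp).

1 1.2285 3->0
2 2.6193 0->2
final: 2 1.1496

Mode 3: guard c·x = 8.7775 hit at Δt = 1.2285 (t = 1.2285), x⁻ = (8.7775) → reset → x⁺ = (8.4220), jump to mode 0
Mode 0: guard c·x = -2.8293 hit at Δt = 1.3908 (t = 2.6193), x⁻ = (2.8293) → reset → x⁺ = (2.1147), jump to mode 2
Mode 2: flow for 0.7495 to horizon, guard not reached → x = (1.1496)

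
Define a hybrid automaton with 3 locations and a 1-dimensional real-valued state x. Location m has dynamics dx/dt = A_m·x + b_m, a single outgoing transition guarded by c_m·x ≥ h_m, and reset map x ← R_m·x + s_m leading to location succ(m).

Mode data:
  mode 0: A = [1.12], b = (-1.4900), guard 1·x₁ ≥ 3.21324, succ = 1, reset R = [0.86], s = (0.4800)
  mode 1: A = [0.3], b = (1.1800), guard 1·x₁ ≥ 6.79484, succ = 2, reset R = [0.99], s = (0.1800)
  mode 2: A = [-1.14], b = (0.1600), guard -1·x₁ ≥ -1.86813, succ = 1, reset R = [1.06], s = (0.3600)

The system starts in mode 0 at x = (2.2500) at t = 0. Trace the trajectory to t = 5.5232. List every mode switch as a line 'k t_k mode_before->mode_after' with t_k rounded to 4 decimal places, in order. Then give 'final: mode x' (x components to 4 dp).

1 0.6398 0->1
2 1.9799 1->2
3 3.1774 2->1
4 4.9658 1->2
final: 2 3.7248

Mode 0: guard c·x = 3.2132 hit at Δt = 0.6398 (t = 0.6398), x⁻ = (3.2132) → reset → x⁺ = (3.2434), jump to mode 1
Mode 1: guard c·x = 6.7948 hit at Δt = 1.3401 (t = 1.9799), x⁻ = (6.7948) → reset → x⁺ = (6.9069), jump to mode 2
Mode 2: guard c·x = -1.8681 hit at Δt = 1.1975 (t = 3.1774), x⁻ = (1.8681) → reset → x⁺ = (2.3402), jump to mode 1
Mode 1: guard c·x = 6.7948 hit at Δt = 1.7884 (t = 4.9658), x⁻ = (6.7948) → reset → x⁺ = (6.9069), jump to mode 2
Mode 2: flow for 0.5574 to horizon, guard not reached → x = (3.7248)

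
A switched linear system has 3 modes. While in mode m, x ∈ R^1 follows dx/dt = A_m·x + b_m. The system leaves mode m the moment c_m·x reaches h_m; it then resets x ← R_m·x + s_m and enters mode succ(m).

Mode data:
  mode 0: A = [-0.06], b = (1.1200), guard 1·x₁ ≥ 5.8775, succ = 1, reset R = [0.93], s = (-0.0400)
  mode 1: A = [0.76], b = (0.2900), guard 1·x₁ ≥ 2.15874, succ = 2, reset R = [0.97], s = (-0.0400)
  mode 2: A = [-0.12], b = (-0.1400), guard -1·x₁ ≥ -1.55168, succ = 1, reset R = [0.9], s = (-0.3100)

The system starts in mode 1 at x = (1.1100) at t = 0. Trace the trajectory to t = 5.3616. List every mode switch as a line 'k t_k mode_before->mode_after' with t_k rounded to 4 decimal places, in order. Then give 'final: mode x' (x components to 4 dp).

Mode 1: guard c·x = 2.1587 hit at Δt = 0.7006 (t = 0.7006), x⁻ = (2.1587) → reset → x⁺ = (2.0540), jump to mode 2
Mode 2: guard c·x = -1.5517 hit at Δt = 1.4130 (t = 2.1136), x⁻ = (1.5517) → reset → x⁺ = (1.0865), jump to mode 1
Mode 1: guard c·x = 2.1587 hit at Δt = 0.7215 (t = 2.8351), x⁻ = (2.1587) → reset → x⁺ = (2.0540), jump to mode 2
Mode 2: guard c·x = -1.5517 hit at Δt = 1.4130 (t = 4.2480), x⁻ = (1.5517) → reset → x⁺ = (1.0865), jump to mode 1
Mode 1: guard c·x = 2.1587 hit at Δt = 0.7215 (t = 4.9695), x⁻ = (2.1587) → reset → x⁺ = (2.0540), jump to mode 2
Mode 2: flow for 0.3921 to horizon, guard not reached → x = (1.9060)

1 0.7006 1->2
2 2.1136 2->1
3 2.8351 1->2
4 4.2480 2->1
5 4.9695 1->2
final: 2 1.9060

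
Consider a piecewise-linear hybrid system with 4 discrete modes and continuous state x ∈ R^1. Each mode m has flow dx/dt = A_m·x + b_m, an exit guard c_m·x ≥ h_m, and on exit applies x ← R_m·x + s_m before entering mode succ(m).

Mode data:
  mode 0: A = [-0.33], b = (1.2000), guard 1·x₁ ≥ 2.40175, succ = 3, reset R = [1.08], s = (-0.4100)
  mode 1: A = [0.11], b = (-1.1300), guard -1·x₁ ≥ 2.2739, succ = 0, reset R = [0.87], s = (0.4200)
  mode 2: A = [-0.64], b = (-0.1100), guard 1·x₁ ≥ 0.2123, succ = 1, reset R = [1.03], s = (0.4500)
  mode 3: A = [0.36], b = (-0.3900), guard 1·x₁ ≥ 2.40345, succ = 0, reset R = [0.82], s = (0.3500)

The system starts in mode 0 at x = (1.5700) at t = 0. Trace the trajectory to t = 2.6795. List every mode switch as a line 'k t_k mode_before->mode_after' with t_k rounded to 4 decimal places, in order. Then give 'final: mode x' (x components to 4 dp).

Mode 0: guard c·x = 2.4017 hit at Δt = 1.5607 (t = 1.5607), x⁻ = (2.4017) → reset → x⁺ = (2.1839), jump to mode 3
Mode 3: guard c·x = 2.4034 hit at Δt = 0.5053 (t = 2.0660), x⁻ = (2.4034) → reset → x⁺ = (2.3208), jump to mode 0
Mode 0: guard c·x = 2.4017 hit at Δt = 0.1924 (t = 2.2584), x⁻ = (2.4017) → reset → x⁺ = (2.1839), jump to mode 3
Mode 3: flow for 0.4211 to horizon, guard not reached → x = (2.3641)

1 1.5607 0->3
2 2.0660 3->0
3 2.2584 0->3
final: 3 2.3641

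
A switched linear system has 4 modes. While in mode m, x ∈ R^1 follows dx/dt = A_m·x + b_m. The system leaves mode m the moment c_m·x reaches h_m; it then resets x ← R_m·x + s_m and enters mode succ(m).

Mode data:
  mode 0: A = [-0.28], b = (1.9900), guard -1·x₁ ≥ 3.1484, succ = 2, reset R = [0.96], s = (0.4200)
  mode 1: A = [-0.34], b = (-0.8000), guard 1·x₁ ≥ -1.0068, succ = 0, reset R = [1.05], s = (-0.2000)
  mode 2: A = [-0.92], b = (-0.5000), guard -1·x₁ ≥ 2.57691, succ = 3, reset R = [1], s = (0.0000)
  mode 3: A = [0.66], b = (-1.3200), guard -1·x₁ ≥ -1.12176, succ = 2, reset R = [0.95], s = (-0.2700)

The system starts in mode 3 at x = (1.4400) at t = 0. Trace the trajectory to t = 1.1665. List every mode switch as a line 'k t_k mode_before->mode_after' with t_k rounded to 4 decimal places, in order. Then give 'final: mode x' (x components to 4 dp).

Mode 3: guard c·x = -1.1218 hit at Δt = 0.6818 (t = 0.6818), x⁻ = (1.1218) → reset → x⁺ = (0.7957), jump to mode 2
Mode 2: flow for 0.4847 to horizon, guard not reached → x = (0.3139)

1 0.6818 3->2
final: 2 0.3139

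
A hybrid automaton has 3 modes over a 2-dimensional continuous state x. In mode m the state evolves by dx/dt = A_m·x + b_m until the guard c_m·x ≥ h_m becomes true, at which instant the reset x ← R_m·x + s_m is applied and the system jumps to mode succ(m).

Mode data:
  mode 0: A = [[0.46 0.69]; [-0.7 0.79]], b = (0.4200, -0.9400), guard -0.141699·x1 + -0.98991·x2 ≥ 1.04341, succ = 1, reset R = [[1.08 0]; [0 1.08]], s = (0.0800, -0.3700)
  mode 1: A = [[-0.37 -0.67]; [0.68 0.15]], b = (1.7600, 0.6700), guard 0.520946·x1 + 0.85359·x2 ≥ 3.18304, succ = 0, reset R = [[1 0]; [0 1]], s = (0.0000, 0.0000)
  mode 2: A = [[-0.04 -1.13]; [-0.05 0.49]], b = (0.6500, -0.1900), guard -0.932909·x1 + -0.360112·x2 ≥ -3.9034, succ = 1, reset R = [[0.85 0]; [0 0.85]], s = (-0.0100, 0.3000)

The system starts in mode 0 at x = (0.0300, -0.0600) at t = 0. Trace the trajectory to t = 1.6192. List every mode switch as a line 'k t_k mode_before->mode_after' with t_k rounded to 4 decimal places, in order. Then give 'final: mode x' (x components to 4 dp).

1 0.7098 0->1
final: 1 2.0129 -0.3008

Mode 0: guard c·x = 1.0434 hit at Δt = 0.7098 (t = 0.7098), x⁻ = (0.1121, -1.0701) → reset → x⁺ = (0.2011, -1.5257), jump to mode 1
Mode 1: flow for 0.9094 to horizon, guard not reached → x = (2.0129, -0.3008)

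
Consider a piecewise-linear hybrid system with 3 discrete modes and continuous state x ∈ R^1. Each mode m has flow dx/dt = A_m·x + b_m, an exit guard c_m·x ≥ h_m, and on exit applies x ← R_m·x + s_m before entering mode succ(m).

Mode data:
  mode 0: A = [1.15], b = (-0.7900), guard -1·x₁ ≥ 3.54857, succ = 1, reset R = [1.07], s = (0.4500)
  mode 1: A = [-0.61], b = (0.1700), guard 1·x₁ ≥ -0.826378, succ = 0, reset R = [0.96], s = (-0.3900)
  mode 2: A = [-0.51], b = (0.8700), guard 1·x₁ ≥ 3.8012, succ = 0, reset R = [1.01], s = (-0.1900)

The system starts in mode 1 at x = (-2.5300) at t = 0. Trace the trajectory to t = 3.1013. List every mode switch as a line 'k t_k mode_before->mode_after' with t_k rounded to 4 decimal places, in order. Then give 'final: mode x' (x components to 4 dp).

1 1.5292 1->0
2 2.2400 0->1
final: 1 -1.8652

Mode 1: guard c·x = -0.8264 hit at Δt = 1.5292 (t = 1.5292), x⁻ = (-0.8264) → reset → x⁺ = (-1.1833), jump to mode 0
Mode 0: guard c·x = 3.5486 hit at Δt = 0.7108 (t = 2.2400), x⁻ = (-3.5486) → reset → x⁺ = (-3.3470), jump to mode 1
Mode 1: flow for 0.8613 to horizon, guard not reached → x = (-1.8652)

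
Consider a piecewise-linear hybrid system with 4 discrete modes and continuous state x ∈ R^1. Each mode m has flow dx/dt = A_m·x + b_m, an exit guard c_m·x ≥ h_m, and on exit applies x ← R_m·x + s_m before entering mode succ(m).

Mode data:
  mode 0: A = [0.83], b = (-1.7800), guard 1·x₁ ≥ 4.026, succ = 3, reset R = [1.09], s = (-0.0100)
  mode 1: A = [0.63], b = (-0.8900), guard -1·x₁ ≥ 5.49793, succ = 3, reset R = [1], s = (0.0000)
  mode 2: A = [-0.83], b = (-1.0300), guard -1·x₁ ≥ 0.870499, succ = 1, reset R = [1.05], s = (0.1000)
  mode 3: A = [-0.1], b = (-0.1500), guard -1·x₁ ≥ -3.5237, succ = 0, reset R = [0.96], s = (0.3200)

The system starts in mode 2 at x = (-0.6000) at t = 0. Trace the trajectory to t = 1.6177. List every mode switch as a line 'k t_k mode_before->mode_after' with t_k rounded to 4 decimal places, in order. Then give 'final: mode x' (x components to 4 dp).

Mode 2: guard c·x = 0.8705 hit at Δt = 0.6605 (t = 0.6605), x⁻ = (-0.8705) → reset → x⁺ = (-0.8140), jump to mode 1
Mode 1: flow for 0.9572 to horizon, guard not reached → x = (-2.6570)

1 0.6605 2->1
final: 1 -2.6570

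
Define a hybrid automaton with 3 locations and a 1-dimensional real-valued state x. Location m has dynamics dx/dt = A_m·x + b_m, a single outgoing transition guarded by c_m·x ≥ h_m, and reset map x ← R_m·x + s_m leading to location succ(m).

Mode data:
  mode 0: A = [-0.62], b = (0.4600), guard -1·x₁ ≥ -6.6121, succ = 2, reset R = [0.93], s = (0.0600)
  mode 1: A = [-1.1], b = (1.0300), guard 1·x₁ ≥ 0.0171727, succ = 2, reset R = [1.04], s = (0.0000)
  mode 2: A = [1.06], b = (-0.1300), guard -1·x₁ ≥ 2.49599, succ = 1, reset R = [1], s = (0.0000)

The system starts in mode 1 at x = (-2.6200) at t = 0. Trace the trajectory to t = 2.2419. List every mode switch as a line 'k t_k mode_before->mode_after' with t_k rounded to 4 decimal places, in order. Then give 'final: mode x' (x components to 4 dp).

Mode 1: guard c·x = 0.0172 hit at Δt = 1.2300 (t = 1.2300), x⁻ = (0.0172) → reset → x⁺ = (0.0179), jump to mode 2
Mode 2: flow for 1.0119 to horizon, guard not reached → x = (-0.1836)

1 1.2300 1->2
final: 2 -0.1836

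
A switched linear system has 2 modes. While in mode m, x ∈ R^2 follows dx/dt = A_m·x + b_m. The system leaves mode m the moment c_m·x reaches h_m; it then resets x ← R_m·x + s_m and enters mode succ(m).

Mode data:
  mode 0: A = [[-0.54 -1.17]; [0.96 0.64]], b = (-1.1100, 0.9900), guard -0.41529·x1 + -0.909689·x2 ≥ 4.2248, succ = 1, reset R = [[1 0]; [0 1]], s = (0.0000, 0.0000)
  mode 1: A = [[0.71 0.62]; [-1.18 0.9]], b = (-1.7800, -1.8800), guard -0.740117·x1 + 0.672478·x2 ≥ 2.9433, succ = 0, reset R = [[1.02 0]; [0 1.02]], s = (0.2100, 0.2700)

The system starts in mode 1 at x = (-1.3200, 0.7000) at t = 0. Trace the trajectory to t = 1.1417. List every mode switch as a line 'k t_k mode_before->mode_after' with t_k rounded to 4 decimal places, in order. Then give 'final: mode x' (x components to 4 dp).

Mode 1: guard c·x = 2.9433 hit at Δt = 0.5317 (t = 0.5317), x⁻ = (-2.7030, 1.4020) → reset → x⁺ = (-2.5470, 1.7000), jump to mode 0
Mode 0: flow for 0.6100 to horizon, guard not reached → x = (-3.2956, 1.1366)

1 0.5317 1->0
final: 0 -3.2956 1.1366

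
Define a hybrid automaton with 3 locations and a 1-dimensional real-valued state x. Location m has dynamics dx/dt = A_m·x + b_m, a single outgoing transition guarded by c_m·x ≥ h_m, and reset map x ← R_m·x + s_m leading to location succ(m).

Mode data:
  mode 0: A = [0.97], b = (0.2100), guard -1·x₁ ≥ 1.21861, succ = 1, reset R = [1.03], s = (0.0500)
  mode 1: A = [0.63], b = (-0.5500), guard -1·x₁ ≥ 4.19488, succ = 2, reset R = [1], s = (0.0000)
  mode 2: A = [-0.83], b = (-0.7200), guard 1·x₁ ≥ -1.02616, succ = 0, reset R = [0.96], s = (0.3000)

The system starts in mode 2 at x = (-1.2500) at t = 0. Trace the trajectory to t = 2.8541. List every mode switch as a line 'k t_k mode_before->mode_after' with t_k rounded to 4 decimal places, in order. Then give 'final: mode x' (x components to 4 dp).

1 1.0601 2->0
2 1.8437 0->1
final: 1 -3.0548

Mode 2: guard c·x = -1.0262 hit at Δt = 1.0601 (t = 1.0601), x⁻ = (-1.0262) → reset → x⁺ = (-0.6851), jump to mode 0
Mode 0: guard c·x = 1.2186 hit at Δt = 0.7836 (t = 1.8437), x⁻ = (-1.2186) → reset → x⁺ = (-1.2052), jump to mode 1
Mode 1: flow for 1.0104 to horizon, guard not reached → x = (-3.0548)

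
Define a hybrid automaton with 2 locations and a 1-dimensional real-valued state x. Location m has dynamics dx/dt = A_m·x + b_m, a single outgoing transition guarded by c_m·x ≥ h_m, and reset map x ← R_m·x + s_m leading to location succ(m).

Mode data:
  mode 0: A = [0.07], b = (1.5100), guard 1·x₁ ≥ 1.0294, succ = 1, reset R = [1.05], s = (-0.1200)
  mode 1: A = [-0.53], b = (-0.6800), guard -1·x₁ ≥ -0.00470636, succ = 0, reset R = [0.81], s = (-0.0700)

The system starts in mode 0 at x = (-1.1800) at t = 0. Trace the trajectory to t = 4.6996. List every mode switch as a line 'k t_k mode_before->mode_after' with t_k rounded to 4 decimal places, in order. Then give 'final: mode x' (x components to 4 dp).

1 1.4696 0->1
2 2.5174 1->0
3 3.2273 0->1
4 4.2751 1->0
final: 0 0.5825

Mode 0: guard c·x = 1.0294 hit at Δt = 1.4696 (t = 1.4696), x⁻ = (1.0294) → reset → x⁺ = (0.9609), jump to mode 1
Mode 1: guard c·x = -0.0047 hit at Δt = 1.0478 (t = 2.5174), x⁻ = (0.0047) → reset → x⁺ = (-0.0662), jump to mode 0
Mode 0: guard c·x = 1.0294 hit at Δt = 0.7099 (t = 3.2273), x⁻ = (1.0294) → reset → x⁺ = (0.9609), jump to mode 1
Mode 1: guard c·x = -0.0047 hit at Δt = 1.0478 (t = 4.2751), x⁻ = (0.0047) → reset → x⁺ = (-0.0662), jump to mode 0
Mode 0: flow for 0.4245 to horizon, guard not reached → x = (0.5825)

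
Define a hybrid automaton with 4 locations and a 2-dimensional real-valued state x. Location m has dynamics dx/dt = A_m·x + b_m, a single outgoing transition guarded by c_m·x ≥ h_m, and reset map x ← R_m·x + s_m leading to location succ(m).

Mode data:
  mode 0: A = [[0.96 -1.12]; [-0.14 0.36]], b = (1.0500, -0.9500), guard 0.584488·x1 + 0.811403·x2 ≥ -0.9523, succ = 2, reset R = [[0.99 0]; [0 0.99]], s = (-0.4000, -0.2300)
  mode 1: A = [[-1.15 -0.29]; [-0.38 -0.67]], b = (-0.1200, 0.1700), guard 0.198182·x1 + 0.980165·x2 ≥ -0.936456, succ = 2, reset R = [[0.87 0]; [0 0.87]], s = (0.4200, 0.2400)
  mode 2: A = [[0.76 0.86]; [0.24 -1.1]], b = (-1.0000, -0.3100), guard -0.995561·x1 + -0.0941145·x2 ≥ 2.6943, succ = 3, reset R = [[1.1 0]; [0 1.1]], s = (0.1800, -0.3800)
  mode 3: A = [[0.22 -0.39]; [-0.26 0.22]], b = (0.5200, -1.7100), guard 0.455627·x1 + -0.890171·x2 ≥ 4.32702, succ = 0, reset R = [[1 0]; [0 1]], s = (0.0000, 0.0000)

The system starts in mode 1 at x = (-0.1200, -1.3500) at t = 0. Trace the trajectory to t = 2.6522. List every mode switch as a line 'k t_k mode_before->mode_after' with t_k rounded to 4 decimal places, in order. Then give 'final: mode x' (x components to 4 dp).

Mode 1: guard c·x = -0.9365 hit at Δt = 0.4143 (t = 0.4143), x⁻ = (-0.0065, -0.9541) → reset → x⁺ = (0.4144, -0.5901), jump to mode 2
Mode 2: guard c·x = 2.6943 hit at Δt = 1.4938 (t = 1.9081), x⁻ = (-2.6534, -0.5601) → reset → x⁺ = (-2.7387, -0.9961), jump to mode 3
Mode 3: flow for 0.7441 to horizon, guard not reached → x = (-2.3415, -2.0144)

1 0.4143 1->2
2 1.9081 2->3
final: 3 -2.3415 -2.0144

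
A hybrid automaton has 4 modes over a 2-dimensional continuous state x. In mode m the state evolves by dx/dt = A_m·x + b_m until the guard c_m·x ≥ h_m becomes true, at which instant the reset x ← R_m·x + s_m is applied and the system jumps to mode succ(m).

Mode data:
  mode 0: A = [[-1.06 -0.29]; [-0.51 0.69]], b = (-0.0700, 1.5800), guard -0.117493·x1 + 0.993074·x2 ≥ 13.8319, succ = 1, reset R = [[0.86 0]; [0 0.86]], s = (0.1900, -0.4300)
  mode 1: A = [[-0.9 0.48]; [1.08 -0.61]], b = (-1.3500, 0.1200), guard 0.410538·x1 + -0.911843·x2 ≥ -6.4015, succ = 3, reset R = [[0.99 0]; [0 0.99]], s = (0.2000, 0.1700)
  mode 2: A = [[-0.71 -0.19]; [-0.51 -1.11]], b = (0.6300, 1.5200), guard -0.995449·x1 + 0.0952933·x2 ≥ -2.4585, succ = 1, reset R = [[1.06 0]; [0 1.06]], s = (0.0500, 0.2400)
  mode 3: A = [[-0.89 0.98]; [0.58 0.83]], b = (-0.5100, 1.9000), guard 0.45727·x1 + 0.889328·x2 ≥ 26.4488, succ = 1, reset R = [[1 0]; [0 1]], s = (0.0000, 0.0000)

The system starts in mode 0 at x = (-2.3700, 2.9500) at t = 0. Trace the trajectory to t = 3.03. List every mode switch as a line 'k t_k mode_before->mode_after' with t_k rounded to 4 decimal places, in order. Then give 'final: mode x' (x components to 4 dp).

Mode 0: guard c·x = 13.8319 hit at Δt = 1.3739 (t = 1.3739), x⁻ = (-2.4325, 13.6406) → reset → x⁺ = (-1.9020, 11.3009), jump to mode 1
Mode 1: guard c·x = -6.4015 hit at Δt = 0.6922 (t = 2.0661), x⁻ = (0.4536, 7.2246) → reset → x⁺ = (0.6491, 7.3224), jump to mode 3
Mode 3: flow for 0.9639 to horizon, guard not reached → x = (9.1553, 22.3512)

1 1.3739 0->1
2 2.0661 1->3
final: 3 9.1553 22.3512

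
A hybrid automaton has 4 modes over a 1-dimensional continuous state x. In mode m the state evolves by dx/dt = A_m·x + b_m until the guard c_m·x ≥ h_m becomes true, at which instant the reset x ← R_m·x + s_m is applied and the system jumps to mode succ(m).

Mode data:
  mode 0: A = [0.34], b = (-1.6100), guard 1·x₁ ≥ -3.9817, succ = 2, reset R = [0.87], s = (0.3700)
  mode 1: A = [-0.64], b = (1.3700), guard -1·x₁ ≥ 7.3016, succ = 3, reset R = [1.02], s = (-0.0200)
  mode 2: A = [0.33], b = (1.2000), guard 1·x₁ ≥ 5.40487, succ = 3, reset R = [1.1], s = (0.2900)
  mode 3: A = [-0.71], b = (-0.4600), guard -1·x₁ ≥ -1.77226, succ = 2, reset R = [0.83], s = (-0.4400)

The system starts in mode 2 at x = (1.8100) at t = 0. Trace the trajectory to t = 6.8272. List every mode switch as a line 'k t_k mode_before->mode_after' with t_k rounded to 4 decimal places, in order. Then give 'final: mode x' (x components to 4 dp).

1 1.5359 2->3
2 3.0081 3->2
3 5.0118 2->3
4 6.4840 3->2
final: 2 1.5908

Mode 2: guard c·x = 5.4049 hit at Δt = 1.5359 (t = 1.5359), x⁻ = (5.4049) → reset → x⁺ = (6.2354), jump to mode 3
Mode 3: guard c·x = -1.7723 hit at Δt = 1.4722 (t = 3.0081), x⁻ = (1.7723) → reset → x⁺ = (1.0310), jump to mode 2
Mode 2: guard c·x = 5.4049 hit at Δt = 2.0037 (t = 5.0118), x⁻ = (5.4049) → reset → x⁺ = (6.2354), jump to mode 3
Mode 3: guard c·x = -1.7723 hit at Δt = 1.4722 (t = 6.4840), x⁻ = (1.7723) → reset → x⁺ = (1.0310), jump to mode 2
Mode 2: flow for 0.3432 to horizon, guard not reached → x = (1.5908)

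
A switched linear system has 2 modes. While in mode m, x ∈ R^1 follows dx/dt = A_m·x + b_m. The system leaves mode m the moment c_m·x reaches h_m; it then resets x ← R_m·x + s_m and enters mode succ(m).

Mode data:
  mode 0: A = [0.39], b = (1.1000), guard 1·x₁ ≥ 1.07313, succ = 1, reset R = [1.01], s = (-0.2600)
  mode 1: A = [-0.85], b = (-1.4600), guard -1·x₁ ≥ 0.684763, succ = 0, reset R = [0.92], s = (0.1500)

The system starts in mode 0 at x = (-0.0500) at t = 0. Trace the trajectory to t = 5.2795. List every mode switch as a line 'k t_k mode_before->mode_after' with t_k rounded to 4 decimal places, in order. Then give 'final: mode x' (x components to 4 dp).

Mode 0: guard c·x = 1.0731 hit at Δt = 0.8726 (t = 0.8726), x⁻ = (1.0731) → reset → x⁺ = (0.8239), jump to mode 1
Mode 1: guard c·x = 0.6848 hit at Δt = 1.0593 (t = 1.9319), x⁻ = (-0.6848) → reset → x⁺ = (-0.4800), jump to mode 0
Mode 0: guard c·x = 1.0731 hit at Δt = 1.3050 (t = 3.2369), x⁻ = (1.0731) → reset → x⁺ = (0.8239), jump to mode 1
Mode 1: guard c·x = 0.6848 hit at Δt = 1.0593 (t = 4.2962), x⁻ = (-0.6848) → reset → x⁺ = (-0.4800), jump to mode 0
Mode 0: flow for 0.9833 to horizon, guard not reached → x = (0.6139)

1 0.8726 0->1
2 1.9319 1->0
3 3.2369 0->1
4 4.2962 1->0
final: 0 0.6139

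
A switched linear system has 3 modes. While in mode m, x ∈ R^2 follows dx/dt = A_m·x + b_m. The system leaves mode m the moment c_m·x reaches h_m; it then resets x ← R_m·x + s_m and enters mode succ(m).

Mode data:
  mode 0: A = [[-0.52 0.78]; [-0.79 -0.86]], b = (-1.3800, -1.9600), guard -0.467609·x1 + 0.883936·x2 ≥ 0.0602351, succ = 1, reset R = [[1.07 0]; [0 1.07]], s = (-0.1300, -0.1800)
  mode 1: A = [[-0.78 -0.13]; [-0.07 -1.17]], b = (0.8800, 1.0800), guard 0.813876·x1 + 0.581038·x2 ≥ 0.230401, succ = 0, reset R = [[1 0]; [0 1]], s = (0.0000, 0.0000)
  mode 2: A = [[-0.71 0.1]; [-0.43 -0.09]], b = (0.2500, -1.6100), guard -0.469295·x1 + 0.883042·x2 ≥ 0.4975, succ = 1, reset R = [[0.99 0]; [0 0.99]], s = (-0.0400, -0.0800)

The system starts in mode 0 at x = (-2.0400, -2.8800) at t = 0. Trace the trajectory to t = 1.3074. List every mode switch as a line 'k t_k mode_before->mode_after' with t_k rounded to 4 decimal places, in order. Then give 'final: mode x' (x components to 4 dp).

Mode 0: guard c·x = 0.0602 hit at Δt = 0.6300 (t = 0.6300), x⁻ = (-3.1264, -1.5857) → reset → x⁺ = (-3.4753, -1.8768), jump to mode 1
Mode 1: flow for 0.6774 to horizon, guard not reached → x = (-1.5248, -0.2698)

1 0.6300 0->1
final: 1 -1.5248 -0.2698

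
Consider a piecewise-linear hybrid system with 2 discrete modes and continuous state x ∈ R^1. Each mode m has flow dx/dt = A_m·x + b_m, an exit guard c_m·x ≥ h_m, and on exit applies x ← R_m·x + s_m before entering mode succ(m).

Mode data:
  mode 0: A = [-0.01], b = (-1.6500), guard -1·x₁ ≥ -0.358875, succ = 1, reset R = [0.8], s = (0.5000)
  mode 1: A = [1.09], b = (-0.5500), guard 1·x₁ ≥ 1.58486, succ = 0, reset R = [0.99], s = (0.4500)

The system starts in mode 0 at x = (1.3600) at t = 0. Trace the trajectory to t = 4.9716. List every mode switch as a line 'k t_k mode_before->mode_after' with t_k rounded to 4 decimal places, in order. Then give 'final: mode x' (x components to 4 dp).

Mode 0: guard c·x = -0.3589 hit at Δt = 0.6036 (t = 0.6036), x⁻ = (0.3589) → reset → x⁺ = (0.7871), jump to mode 1
Mode 1: guard c·x = 1.5849 hit at Δt = 1.2305 (t = 1.8341), x⁻ = (1.5849) → reset → x⁺ = (2.0190), jump to mode 0
Mode 0: guard c·x = -0.3589 hit at Δt = 0.9990 (t = 2.8331), x⁻ = (0.3589) → reset → x⁺ = (0.7871), jump to mode 1
Mode 1: guard c·x = 1.5849 hit at Δt = 1.2305 (t = 4.0636), x⁻ = (1.5849) → reset → x⁺ = (2.0190), jump to mode 0
Mode 0: flow for 0.9080 to horizon, guard not reached → x = (0.5093)

1 0.6036 0->1
2 1.8341 1->0
3 2.8331 0->1
4 4.0636 1->0
final: 0 0.5093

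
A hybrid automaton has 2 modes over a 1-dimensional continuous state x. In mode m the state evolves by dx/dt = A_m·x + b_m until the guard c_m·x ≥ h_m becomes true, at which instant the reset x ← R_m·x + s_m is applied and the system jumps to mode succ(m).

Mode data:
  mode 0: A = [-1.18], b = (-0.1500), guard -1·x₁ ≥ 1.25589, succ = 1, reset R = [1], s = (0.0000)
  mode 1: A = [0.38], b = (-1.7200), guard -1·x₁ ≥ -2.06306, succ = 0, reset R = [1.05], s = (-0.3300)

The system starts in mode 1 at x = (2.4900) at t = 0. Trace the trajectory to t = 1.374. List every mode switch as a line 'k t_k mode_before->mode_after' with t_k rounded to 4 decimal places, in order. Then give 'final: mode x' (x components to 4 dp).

1 0.5009 1->0
final: 0 0.5736

Mode 1: guard c·x = -2.0631 hit at Δt = 0.5009 (t = 0.5009), x⁻ = (2.0631) → reset → x⁺ = (1.8362), jump to mode 0
Mode 0: flow for 0.8731 to horizon, guard not reached → x = (0.5736)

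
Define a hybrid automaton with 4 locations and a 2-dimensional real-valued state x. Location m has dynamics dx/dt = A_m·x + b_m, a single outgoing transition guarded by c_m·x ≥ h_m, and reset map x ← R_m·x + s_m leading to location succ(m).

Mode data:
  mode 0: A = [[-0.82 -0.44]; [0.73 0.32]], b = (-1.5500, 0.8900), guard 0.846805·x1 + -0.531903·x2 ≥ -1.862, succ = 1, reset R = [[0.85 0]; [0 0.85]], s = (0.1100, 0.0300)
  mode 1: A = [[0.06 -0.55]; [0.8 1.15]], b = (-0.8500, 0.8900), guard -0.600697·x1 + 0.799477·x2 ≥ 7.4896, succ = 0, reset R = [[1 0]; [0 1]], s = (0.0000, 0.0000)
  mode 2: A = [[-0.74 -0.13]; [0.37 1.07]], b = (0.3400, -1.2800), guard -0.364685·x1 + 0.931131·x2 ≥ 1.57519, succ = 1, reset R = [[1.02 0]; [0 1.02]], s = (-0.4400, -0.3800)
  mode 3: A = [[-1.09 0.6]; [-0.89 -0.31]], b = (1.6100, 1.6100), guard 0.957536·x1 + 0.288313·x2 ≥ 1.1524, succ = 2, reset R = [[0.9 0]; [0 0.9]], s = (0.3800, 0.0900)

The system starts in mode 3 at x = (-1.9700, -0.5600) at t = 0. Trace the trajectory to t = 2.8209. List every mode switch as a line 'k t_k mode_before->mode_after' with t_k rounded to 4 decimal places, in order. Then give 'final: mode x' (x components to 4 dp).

Mode 3: guard c·x = 1.1524 hit at Δt = 1.1057 (t = 1.1057), x⁻ = (0.7829, 1.3969) → reset → x⁺ = (1.0846, 1.3472), jump to mode 2
Mode 2: guard c·x = 1.5752 hit at Δt = 0.7888 (t = 1.8945), x⁻ = (0.6801, 1.9581) → reset → x⁺ = (0.2537, 1.6172), jump to mode 1
Mode 1: flow for 0.9264 to horizon, guard not reached → x = (-2.2640, 5.3428)

1 1.1057 3->2
2 1.8945 2->1
final: 1 -2.2640 5.3428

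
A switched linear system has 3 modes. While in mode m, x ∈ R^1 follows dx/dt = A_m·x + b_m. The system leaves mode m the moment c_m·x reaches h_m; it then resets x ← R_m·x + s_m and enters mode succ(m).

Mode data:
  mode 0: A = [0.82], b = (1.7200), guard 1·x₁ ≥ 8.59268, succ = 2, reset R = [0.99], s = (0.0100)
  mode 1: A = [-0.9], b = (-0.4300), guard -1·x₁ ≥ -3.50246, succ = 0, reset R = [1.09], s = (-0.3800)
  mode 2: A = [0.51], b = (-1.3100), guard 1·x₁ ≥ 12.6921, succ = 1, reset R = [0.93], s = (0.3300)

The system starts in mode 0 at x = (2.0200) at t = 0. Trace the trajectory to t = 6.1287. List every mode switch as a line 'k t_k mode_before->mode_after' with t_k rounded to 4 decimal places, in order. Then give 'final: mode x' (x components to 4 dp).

1 1.1635 0->2
2 2.2062 2->1
3 3.4876 1->0
4 4.2903 0->2
5 5.3330 2->1
final: 1 5.6846

Mode 0: guard c·x = 8.5927 hit at Δt = 1.1635 (t = 1.1635), x⁻ = (8.5927) → reset → x⁺ = (8.5168), jump to mode 2
Mode 2: guard c·x = 12.6921 hit at Δt = 1.0427 (t = 2.2062), x⁻ = (12.6921) → reset → x⁺ = (12.1337), jump to mode 1
Mode 1: guard c·x = -3.5025 hit at Δt = 1.2814 (t = 3.4876), x⁻ = (3.5025) → reset → x⁺ = (3.4377), jump to mode 0
Mode 0: guard c·x = 8.5927 hit at Δt = 0.8027 (t = 4.2903), x⁻ = (8.5927) → reset → x⁺ = (8.5168), jump to mode 2
Mode 2: guard c·x = 12.6921 hit at Δt = 1.0427 (t = 5.3330), x⁻ = (12.6921) → reset → x⁺ = (12.1337), jump to mode 1
Mode 1: flow for 0.7957 to horizon, guard not reached → x = (5.6846)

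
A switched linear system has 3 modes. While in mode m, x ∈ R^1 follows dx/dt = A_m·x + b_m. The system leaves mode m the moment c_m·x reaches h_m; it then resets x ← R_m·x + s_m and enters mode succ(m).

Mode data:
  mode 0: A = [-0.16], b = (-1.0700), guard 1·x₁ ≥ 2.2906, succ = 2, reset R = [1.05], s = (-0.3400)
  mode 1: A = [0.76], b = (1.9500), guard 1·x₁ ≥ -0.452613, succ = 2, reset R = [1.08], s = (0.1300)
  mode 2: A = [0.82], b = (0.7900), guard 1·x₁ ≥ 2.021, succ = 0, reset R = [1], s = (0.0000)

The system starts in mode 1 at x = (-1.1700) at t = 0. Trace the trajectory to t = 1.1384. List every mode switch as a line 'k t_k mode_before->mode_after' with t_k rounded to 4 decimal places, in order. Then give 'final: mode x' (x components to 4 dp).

1 0.5457 1->2
final: 2 0.0195

Mode 1: guard c·x = -0.4526 hit at Δt = 0.5457 (t = 0.5457), x⁻ = (-0.4526) → reset → x⁺ = (-0.3588), jump to mode 2
Mode 2: flow for 0.5927 to horizon, guard not reached → x = (0.0195)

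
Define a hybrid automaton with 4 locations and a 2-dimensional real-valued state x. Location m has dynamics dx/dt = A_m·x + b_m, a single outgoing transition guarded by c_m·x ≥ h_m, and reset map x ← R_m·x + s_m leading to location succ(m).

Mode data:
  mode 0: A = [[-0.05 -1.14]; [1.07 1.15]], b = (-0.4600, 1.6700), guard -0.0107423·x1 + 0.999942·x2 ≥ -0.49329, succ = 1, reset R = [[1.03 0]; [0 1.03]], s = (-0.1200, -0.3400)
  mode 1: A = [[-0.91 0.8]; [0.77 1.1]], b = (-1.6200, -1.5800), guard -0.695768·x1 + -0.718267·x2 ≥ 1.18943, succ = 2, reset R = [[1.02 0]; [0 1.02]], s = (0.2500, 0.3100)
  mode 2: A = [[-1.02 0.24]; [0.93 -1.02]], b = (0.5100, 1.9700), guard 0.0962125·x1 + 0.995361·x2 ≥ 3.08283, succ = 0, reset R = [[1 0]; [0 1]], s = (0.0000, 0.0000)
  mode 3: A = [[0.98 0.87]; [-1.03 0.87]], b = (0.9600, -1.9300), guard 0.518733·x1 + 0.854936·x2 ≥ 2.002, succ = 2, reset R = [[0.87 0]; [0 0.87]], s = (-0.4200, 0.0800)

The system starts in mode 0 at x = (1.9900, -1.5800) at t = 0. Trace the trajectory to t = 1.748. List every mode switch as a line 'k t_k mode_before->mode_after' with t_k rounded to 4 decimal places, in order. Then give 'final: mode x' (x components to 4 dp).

Mode 0: guard c·x = -0.4933 hit at Δt = 0.4041 (t = 0.4041), x⁻ = (2.2566, -0.4691) → reset → x⁺ = (2.2043, -0.8231), jump to mode 1
Mode 1: guard c·x = 1.1894 hit at Δt = 0.5288 (t = 0.9329), x⁻ = (0.2504, -1.8985) → reset → x⁺ = (0.5054, -1.6265), jump to mode 2
Mode 2: flow for 0.8151 to horizon, guard not reached → x = (0.4756, 0.6150)

1 0.4041 0->1
2 0.9329 1->2
final: 2 0.4756 0.6150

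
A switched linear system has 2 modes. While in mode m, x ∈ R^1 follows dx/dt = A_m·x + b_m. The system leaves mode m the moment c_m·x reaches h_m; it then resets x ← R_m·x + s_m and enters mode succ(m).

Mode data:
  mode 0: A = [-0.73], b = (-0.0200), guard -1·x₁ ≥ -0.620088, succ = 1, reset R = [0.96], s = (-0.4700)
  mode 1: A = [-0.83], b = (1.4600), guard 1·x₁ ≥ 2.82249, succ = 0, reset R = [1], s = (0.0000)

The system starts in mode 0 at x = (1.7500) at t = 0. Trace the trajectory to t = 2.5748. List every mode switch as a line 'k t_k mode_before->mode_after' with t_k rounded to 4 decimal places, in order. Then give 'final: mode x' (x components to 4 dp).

Mode 0: guard c·x = -0.6201 hit at Δt = 1.3833 (t = 1.3833), x⁻ = (0.6201) → reset → x⁺ = (0.1253), jump to mode 1
Mode 1: flow for 1.1915 to horizon, guard not reached → x = (1.1513)

1 1.3833 0->1
final: 1 1.1513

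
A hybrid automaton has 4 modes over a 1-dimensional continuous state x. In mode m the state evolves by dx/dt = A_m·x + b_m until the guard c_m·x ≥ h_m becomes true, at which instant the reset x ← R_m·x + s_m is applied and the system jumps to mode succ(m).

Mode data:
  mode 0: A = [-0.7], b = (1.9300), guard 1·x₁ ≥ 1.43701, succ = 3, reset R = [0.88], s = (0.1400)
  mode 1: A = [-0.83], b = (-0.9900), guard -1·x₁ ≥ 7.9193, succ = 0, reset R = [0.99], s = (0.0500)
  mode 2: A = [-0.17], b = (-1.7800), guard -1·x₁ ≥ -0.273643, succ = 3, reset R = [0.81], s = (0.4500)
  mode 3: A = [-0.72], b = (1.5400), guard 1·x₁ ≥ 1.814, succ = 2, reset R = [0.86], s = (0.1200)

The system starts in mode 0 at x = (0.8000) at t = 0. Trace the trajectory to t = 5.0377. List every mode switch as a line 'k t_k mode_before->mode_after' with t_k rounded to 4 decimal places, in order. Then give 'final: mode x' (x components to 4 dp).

Mode 0: guard c·x = 1.4370 hit at Δt = 0.5625 (t = 0.5625), x⁻ = (1.4370) → reset → x⁺ = (1.4046), jump to mode 3
Mode 3: guard c·x = 1.8140 hit at Δt = 1.1326 (t = 1.6951), x⁻ = (1.8140) → reset → x⁺ = (1.6800), jump to mode 2
Mode 2: guard c·x = -0.2736 hit at Δt = 0.7236 (t = 2.4187), x⁻ = (0.2736) → reset → x⁺ = (0.6717), jump to mode 3
Mode 3: guard c·x = 1.8140 hit at Δt = 2.0940 (t = 4.5127), x⁻ = (1.8140) → reset → x⁺ = (1.6800), jump to mode 2
Mode 2: flow for 0.5250 to horizon, guard not reached → x = (0.6425)

1 0.5625 0->3
2 1.6951 3->2
3 2.4187 2->3
4 4.5127 3->2
final: 2 0.6425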